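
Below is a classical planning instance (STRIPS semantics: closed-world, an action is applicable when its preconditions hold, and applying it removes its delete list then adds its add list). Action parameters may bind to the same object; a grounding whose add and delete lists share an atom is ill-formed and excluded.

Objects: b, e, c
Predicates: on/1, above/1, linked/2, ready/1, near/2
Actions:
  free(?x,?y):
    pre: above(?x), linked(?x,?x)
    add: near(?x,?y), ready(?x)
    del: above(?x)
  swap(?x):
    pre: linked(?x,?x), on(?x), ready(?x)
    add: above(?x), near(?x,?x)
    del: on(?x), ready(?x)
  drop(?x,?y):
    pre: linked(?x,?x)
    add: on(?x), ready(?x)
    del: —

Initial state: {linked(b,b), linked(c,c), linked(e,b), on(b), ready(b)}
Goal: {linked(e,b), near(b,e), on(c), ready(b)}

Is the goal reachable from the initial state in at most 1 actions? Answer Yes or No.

1. swap(b)  →  {above(b), linked(b,b), linked(c,c), linked(e,b), near(b,b)}
2. free(b,e)  →  {linked(b,b), linked(c,c), linked(e,b), near(b,b), near(b,e), ready(b)}
3. drop(c,b)  →  {linked(b,b), linked(c,c), linked(e,b), near(b,b), near(b,e), on(c), ready(b), ready(c)}
optimal plan length = 3; 3 > 1

No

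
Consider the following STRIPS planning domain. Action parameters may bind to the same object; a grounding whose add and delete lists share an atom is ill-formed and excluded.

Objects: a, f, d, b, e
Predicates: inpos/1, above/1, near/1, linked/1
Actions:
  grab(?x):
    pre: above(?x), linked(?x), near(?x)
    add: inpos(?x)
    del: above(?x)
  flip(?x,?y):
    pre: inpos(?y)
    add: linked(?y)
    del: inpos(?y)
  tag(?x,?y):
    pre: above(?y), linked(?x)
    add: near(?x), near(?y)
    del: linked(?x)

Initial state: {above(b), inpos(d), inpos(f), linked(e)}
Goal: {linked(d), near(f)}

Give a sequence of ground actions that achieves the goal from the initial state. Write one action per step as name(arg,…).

flip(a,f); flip(a,d); tag(f,b)

1. flip(a,f)  →  {above(b), inpos(d), linked(e), linked(f)}
2. flip(a,d)  →  {above(b), linked(d), linked(e), linked(f)}
3. tag(f,b)  →  {above(b), linked(d), linked(e), near(b), near(f)}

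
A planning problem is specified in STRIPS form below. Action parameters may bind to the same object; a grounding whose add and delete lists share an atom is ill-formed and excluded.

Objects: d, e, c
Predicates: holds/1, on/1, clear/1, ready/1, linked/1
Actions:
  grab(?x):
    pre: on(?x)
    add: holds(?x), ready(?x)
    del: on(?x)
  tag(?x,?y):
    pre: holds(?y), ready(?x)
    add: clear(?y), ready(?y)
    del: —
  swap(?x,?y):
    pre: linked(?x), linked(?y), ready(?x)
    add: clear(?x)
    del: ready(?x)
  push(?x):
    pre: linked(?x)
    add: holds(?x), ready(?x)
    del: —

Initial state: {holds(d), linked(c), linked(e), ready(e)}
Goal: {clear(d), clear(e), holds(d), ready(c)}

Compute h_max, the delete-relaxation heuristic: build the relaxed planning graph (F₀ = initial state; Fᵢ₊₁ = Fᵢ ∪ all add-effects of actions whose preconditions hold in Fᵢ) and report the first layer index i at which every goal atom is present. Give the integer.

1

F0 = init (4 atoms)
F1 = F0 ∪ {clear(d), clear(e), holds(c), holds(e), ready(c), ready(d)}  (10 atoms)
goal ⊆ F1  ⇒  h_max = 1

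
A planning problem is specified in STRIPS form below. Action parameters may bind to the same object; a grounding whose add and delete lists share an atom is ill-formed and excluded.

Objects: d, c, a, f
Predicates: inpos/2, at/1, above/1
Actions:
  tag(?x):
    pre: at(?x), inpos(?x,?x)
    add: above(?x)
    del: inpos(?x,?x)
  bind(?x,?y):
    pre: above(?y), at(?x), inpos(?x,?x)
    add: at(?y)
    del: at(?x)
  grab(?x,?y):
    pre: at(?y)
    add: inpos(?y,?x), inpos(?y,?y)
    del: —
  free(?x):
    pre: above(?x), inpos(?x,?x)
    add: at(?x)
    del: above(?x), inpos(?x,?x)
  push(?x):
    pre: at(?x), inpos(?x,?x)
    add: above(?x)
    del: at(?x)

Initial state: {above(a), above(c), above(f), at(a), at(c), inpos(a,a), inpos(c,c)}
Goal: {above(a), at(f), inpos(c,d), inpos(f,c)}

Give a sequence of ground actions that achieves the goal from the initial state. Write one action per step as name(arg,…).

bind(a,f); grab(d,c); grab(c,f)

1. bind(a,f)  →  {above(a), above(c), above(f), at(c), at(f), inpos(a,a), inpos(c,c)}
2. grab(d,c)  →  {above(a), above(c), above(f), at(c), at(f), inpos(a,a), inpos(c,c), inpos(c,d)}
3. grab(c,f)  →  {above(a), above(c), above(f), at(c), at(f), inpos(a,a), inpos(c,c), inpos(c,d), inpos(f,c), inpos(f,f)}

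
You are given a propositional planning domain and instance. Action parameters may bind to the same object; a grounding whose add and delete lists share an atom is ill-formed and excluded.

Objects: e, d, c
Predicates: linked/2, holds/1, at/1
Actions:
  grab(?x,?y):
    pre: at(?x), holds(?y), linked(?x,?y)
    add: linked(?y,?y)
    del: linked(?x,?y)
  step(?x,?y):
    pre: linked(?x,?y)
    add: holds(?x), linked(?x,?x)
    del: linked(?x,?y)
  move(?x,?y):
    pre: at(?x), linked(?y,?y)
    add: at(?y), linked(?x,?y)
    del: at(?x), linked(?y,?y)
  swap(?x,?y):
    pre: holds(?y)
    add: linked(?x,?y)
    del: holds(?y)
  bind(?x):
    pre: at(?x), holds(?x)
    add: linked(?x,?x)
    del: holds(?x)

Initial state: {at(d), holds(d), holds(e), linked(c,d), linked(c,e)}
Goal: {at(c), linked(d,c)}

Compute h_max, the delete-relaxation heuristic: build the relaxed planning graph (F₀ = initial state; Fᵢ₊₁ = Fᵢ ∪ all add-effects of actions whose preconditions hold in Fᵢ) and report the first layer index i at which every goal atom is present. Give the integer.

2

F0 = init (5 atoms)
F1 = F0 ∪ {holds(c), linked(c,c), linked(d,d), linked(d,e), linked(e,d), linked(e,e)}  (11 atoms)
F2 = F1 ∪ {at(c), at(e), linked(d,c), linked(e,c)}  (15 atoms)
goal ⊆ F2  ⇒  h_max = 2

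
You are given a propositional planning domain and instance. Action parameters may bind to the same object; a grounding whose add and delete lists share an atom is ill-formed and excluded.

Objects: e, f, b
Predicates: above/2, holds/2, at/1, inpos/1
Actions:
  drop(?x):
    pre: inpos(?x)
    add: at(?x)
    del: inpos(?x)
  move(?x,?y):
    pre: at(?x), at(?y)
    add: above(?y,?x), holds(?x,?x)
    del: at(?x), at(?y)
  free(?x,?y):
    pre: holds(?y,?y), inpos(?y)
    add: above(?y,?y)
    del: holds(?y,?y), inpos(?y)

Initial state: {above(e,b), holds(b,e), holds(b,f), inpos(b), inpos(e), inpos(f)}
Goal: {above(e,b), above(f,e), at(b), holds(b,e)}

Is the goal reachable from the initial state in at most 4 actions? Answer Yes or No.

Yes

1. drop(e)  →  {above(e,b), at(e), holds(b,e), holds(b,f), inpos(b), inpos(f)}
2. drop(f)  →  {above(e,b), at(e), at(f), holds(b,e), holds(b,f), inpos(b)}
3. drop(b)  →  {above(e,b), at(b), at(e), at(f), holds(b,e), holds(b,f)}
4. move(e,f)  →  {above(e,b), above(f,e), at(b), holds(b,e), holds(b,f), holds(e,e)}
optimal plan length = 4; 4 ≤ 4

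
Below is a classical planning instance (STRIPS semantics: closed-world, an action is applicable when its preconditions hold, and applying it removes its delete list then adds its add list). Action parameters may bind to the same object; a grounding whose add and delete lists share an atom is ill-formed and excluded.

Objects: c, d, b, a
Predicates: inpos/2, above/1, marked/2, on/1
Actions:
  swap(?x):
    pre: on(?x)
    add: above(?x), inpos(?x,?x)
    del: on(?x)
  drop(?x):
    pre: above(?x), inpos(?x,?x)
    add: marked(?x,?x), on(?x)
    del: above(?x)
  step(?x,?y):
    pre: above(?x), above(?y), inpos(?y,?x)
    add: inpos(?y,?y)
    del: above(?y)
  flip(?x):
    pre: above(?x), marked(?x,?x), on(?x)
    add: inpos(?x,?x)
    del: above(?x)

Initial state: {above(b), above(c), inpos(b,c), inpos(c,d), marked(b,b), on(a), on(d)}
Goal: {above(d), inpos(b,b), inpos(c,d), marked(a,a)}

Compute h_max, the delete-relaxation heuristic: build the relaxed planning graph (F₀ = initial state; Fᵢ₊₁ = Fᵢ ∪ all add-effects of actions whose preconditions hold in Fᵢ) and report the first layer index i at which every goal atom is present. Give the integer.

2

F0 = init (7 atoms)
F1 = F0 ∪ {above(a), above(d), inpos(a,a), inpos(b,b), inpos(d,d)}  (12 atoms)
F2 = F1 ∪ {inpos(c,c), marked(a,a), marked(d,d), on(b)}  (16 atoms)
goal ⊆ F2  ⇒  h_max = 2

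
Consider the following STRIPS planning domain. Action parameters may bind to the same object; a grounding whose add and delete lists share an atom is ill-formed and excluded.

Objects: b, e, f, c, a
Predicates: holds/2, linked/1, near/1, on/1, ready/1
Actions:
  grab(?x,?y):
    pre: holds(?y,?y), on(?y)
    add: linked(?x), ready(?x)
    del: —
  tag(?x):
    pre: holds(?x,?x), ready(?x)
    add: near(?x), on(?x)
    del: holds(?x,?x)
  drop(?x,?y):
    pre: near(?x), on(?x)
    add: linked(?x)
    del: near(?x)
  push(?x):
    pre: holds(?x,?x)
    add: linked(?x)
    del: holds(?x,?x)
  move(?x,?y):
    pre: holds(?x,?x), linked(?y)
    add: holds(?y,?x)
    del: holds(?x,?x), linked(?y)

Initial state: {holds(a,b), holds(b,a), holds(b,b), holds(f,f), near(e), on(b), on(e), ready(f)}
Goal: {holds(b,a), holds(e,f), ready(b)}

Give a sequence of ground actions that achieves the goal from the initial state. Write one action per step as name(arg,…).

grab(b,b); grab(e,b); move(f,e)

1. grab(b,b)  →  {holds(a,b), holds(b,a), holds(b,b), holds(f,f), linked(b), near(e), on(b), on(e), ready(b), ready(f)}
2. grab(e,b)  →  {holds(a,b), holds(b,a), holds(b,b), holds(f,f), linked(b), linked(e), near(e), on(b), on(e), ready(b), ready(e), ready(f)}
3. move(f,e)  →  {holds(a,b), holds(b,a), holds(b,b), holds(e,f), linked(b), near(e), on(b), on(e), ready(b), ready(e), ready(f)}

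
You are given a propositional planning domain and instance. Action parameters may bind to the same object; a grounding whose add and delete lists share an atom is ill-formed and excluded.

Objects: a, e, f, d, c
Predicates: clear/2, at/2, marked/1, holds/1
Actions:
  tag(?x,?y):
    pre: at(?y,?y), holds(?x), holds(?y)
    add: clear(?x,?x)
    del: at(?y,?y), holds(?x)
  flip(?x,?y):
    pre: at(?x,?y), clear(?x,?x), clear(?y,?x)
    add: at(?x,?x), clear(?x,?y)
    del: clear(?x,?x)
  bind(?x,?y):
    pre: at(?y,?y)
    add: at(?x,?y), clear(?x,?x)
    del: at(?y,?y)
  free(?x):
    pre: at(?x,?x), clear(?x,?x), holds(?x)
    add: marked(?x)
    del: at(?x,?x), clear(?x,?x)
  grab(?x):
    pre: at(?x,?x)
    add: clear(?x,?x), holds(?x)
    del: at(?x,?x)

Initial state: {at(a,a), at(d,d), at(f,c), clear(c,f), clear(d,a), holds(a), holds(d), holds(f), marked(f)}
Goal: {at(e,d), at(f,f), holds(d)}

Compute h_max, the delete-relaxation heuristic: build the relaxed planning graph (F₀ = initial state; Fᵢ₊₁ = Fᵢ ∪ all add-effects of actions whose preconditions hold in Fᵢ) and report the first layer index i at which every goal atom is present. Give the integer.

2

F0 = init (9 atoms)
F1 = F0 ∪ {at(a,d), at(c,a), at(c,d), at(d,a), at(e,a), at(e,d), at(f,a), at(f,d), clear(a,a), clear(c,c), clear(d,d), clear(e,e), clear(f,f)}  (22 atoms)
F2 = F1 ∪ {at(f,f), clear(a,d), clear(f,c), marked(a), marked(d)}  (27 atoms)
goal ⊆ F2  ⇒  h_max = 2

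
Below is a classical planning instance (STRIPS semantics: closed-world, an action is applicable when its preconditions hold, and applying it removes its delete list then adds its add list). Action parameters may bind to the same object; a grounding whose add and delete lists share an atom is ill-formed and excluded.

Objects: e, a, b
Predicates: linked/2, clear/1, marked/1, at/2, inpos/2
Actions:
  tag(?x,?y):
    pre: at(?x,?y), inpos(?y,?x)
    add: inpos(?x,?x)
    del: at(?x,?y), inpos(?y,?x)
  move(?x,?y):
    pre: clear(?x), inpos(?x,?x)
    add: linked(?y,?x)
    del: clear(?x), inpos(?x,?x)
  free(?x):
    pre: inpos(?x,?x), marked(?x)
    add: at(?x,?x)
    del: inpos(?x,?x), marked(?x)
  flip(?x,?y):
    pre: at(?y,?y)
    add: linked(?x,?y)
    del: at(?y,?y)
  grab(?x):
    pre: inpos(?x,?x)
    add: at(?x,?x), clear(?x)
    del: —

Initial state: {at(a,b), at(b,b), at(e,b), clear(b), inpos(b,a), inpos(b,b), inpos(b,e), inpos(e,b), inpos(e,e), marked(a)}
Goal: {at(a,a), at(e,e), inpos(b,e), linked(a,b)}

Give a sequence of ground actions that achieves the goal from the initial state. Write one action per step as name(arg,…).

tag(a,b); move(b,a); free(a); grab(e)

1. tag(a,b)  →  {at(b,b), at(e,b), clear(b), inpos(a,a), inpos(b,b), inpos(b,e), inpos(e,b), inpos(e,e), marked(a)}
2. move(b,a)  →  {at(b,b), at(e,b), inpos(a,a), inpos(b,e), inpos(e,b), inpos(e,e), linked(a,b), marked(a)}
3. free(a)  →  {at(a,a), at(b,b), at(e,b), inpos(b,e), inpos(e,b), inpos(e,e), linked(a,b)}
4. grab(e)  →  {at(a,a), at(b,b), at(e,b), at(e,e), clear(e), inpos(b,e), inpos(e,b), inpos(e,e), linked(a,b)}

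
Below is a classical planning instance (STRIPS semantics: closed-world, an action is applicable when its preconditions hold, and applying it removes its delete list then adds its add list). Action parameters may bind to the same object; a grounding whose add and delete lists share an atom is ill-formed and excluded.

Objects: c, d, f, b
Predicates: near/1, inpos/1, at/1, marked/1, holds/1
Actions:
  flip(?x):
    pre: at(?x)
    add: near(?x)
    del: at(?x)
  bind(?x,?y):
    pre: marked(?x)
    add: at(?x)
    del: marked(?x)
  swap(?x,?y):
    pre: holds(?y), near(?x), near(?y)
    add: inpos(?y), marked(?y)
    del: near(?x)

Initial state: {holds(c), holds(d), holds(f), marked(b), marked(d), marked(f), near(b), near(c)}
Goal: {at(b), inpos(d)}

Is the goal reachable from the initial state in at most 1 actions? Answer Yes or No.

No

1. bind(d,c)  →  {at(d), holds(c), holds(d), holds(f), marked(b), marked(f), near(b), near(c)}
2. flip(d)  →  {holds(c), holds(d), holds(f), marked(b), marked(f), near(b), near(c), near(d)}
3. bind(b,c)  →  {at(b), holds(c), holds(d), holds(f), marked(f), near(b), near(c), near(d)}
4. swap(c,d)  →  {at(b), holds(c), holds(d), holds(f), inpos(d), marked(d), marked(f), near(b), near(d)}
optimal plan length = 4; 4 > 1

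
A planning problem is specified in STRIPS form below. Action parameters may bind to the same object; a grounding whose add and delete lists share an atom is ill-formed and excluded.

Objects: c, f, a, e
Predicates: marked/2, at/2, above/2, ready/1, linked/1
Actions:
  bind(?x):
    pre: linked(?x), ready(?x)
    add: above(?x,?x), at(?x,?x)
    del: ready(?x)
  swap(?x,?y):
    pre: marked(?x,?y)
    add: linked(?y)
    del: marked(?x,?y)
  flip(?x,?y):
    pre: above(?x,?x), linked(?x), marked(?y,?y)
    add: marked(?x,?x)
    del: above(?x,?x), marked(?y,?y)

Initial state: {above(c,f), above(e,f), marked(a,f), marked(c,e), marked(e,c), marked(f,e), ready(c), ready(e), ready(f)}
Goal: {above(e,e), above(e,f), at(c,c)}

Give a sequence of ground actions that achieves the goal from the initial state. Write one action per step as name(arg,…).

swap(c,e); bind(e); swap(e,c); bind(c)

1. swap(c,e)  →  {above(c,f), above(e,f), linked(e), marked(a,f), marked(e,c), marked(f,e), ready(c), ready(e), ready(f)}
2. bind(e)  →  {above(c,f), above(e,e), above(e,f), at(e,e), linked(e), marked(a,f), marked(e,c), marked(f,e), ready(c), ready(f)}
3. swap(e,c)  →  {above(c,f), above(e,e), above(e,f), at(e,e), linked(c), linked(e), marked(a,f), marked(f,e), ready(c), ready(f)}
4. bind(c)  →  {above(c,c), above(c,f), above(e,e), above(e,f), at(c,c), at(e,e), linked(c), linked(e), marked(a,f), marked(f,e), ready(f)}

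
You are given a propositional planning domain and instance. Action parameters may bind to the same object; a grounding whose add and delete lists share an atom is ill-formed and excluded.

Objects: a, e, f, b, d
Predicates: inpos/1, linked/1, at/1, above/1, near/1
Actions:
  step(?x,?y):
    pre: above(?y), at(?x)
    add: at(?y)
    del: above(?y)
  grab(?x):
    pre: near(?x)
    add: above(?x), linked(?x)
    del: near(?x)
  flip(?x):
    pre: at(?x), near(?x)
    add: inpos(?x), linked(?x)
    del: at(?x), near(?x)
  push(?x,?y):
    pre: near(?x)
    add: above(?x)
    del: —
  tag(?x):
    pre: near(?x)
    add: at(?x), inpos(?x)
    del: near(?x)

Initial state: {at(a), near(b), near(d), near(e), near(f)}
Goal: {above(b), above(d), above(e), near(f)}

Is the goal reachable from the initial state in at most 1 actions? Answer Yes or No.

1. grab(e)  →  {above(e), at(a), linked(e), near(b), near(d), near(f)}
2. grab(b)  →  {above(b), above(e), at(a), linked(b), linked(e), near(d), near(f)}
3. grab(d)  →  {above(b), above(d), above(e), at(a), linked(b), linked(d), linked(e), near(f)}
optimal plan length = 3; 3 > 1

No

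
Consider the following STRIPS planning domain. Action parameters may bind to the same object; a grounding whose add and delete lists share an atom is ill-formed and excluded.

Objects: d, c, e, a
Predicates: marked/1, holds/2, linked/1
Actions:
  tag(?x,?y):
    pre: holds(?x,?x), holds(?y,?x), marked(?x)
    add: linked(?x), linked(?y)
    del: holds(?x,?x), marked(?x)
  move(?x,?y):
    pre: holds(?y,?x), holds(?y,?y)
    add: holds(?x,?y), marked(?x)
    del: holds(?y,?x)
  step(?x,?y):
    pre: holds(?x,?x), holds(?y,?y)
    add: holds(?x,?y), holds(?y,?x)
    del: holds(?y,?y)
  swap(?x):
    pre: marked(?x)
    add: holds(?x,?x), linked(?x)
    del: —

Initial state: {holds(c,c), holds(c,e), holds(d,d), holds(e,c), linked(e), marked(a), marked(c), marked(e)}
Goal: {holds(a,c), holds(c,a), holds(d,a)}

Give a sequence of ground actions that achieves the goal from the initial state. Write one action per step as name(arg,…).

swap(a); step(a,d); step(c,a)

1. swap(a)  →  {holds(a,a), holds(c,c), holds(c,e), holds(d,d), holds(e,c), linked(a), linked(e), marked(a), marked(c), marked(e)}
2. step(a,d)  →  {holds(a,a), holds(a,d), holds(c,c), holds(c,e), holds(d,a), holds(e,c), linked(a), linked(e), marked(a), marked(c), marked(e)}
3. step(c,a)  →  {holds(a,c), holds(a,d), holds(c,a), holds(c,c), holds(c,e), holds(d,a), holds(e,c), linked(a), linked(e), marked(a), marked(c), marked(e)}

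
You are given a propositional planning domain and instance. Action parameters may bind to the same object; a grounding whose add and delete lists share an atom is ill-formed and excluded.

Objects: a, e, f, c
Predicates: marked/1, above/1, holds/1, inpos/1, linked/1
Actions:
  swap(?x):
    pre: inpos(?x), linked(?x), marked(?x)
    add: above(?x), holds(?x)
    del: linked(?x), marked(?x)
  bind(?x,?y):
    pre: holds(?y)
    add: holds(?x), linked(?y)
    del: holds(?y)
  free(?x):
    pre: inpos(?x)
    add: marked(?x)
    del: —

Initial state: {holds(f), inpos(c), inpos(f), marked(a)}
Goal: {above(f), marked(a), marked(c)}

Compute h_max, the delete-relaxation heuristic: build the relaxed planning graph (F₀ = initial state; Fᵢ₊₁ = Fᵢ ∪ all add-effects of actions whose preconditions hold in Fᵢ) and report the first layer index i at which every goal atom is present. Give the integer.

F0 = init (4 atoms)
F1 = F0 ∪ {holds(a), holds(c), holds(e), linked(f), marked(c), marked(f)}  (10 atoms)
F2 = F1 ∪ {above(f), linked(a), linked(c), linked(e)}  (14 atoms)
goal ⊆ F2  ⇒  h_max = 2

2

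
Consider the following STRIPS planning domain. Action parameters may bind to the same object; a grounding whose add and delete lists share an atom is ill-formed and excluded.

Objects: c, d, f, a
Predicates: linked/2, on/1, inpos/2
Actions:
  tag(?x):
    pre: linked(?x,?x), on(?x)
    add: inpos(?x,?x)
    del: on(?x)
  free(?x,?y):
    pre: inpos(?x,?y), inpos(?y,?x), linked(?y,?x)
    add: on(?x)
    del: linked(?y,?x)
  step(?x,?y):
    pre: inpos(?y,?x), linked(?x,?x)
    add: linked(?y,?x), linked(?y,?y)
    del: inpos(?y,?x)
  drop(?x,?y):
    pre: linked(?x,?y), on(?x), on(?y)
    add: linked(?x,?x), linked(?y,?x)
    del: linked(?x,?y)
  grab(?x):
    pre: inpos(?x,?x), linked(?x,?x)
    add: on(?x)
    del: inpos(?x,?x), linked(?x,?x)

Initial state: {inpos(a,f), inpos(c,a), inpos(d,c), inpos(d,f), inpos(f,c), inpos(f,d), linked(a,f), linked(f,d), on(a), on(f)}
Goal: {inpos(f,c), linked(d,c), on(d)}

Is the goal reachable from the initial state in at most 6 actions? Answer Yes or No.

1. free(d,f)  →  {inpos(a,f), inpos(c,a), inpos(d,c), inpos(d,f), inpos(f,c), inpos(f,d), linked(a,f), on(a), on(d), on(f)}
2. drop(a,f)  →  {inpos(a,f), inpos(c,a), inpos(d,c), inpos(d,f), inpos(f,c), inpos(f,d), linked(a,a), linked(f,a), on(a), on(d), on(f)}
3. step(a,c)  →  {inpos(a,f), inpos(d,c), inpos(d,f), inpos(f,c), inpos(f,d), linked(a,a), linked(c,a), linked(c,c), linked(f,a), on(a), on(d), on(f)}
4. step(c,d)  →  {inpos(a,f), inpos(d,f), inpos(f,c), inpos(f,d), linked(a,a), linked(c,a), linked(c,c), linked(d,c), linked(d,d), linked(f,a), on(a), on(d), on(f)}
optimal plan length = 4; 4 ≤ 6

Yes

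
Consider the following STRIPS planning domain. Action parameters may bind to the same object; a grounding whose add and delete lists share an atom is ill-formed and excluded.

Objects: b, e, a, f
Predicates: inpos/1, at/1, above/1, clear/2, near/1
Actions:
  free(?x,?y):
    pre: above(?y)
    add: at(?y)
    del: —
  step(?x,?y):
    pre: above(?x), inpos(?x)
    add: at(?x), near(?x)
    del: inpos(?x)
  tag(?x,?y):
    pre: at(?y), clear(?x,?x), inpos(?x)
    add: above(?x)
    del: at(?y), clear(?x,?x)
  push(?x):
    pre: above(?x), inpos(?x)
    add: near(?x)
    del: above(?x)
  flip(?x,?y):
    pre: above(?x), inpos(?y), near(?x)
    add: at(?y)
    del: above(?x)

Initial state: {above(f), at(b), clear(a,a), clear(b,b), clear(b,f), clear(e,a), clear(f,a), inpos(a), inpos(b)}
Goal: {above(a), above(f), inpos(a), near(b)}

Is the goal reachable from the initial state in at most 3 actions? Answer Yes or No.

1. tag(b,b)  →  {above(b), above(f), clear(a,a), clear(b,f), clear(e,a), clear(f,a), inpos(a), inpos(b)}
2. step(b,b)  →  {above(b), above(f), at(b), clear(a,a), clear(b,f), clear(e,a), clear(f,a), inpos(a), near(b)}
3. tag(a,b)  →  {above(a), above(b), above(f), clear(b,f), clear(e,a), clear(f,a), inpos(a), near(b)}
optimal plan length = 3; 3 ≤ 3

Yes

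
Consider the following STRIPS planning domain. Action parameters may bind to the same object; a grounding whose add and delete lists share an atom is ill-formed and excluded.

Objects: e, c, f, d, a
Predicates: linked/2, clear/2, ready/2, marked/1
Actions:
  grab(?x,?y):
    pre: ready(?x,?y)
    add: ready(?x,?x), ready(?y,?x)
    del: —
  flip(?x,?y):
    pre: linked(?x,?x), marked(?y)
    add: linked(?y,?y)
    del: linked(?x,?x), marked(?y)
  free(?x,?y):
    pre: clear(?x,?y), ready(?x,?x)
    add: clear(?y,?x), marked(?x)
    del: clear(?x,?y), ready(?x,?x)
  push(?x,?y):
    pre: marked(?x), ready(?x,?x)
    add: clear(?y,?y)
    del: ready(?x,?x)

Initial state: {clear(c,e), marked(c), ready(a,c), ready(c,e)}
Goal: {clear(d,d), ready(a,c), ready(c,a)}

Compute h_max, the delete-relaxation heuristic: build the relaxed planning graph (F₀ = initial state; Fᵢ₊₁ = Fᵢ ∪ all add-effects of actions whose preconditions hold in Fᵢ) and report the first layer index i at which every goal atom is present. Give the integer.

F0 = init (4 atoms)
F1 = F0 ∪ {ready(a,a), ready(c,a), ready(c,c), ready(e,c)}  (8 atoms)
F2 = F1 ∪ {clear(a,a), clear(c,c), clear(d,d), clear(e,c), clear(e,e), clear(f,f), ready(e,e)}  (15 atoms)
goal ⊆ F2  ⇒  h_max = 2

2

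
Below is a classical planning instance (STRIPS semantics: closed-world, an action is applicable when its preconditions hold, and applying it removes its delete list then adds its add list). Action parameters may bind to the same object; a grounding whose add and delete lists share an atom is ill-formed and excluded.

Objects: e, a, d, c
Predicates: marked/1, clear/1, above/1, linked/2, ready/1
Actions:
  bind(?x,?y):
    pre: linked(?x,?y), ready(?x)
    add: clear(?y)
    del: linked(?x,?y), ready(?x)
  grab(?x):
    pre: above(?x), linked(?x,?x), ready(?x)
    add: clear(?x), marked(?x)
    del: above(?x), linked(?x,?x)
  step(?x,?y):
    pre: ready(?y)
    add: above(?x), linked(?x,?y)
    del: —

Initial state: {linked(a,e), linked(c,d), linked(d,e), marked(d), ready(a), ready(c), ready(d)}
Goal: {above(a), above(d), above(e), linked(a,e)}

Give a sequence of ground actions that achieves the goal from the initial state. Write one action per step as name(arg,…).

step(e,a); step(a,a); step(d,a)

1. step(e,a)  →  {above(e), linked(a,e), linked(c,d), linked(d,e), linked(e,a), marked(d), ready(a), ready(c), ready(d)}
2. step(a,a)  →  {above(a), above(e), linked(a,a), linked(a,e), linked(c,d), linked(d,e), linked(e,a), marked(d), ready(a), ready(c), ready(d)}
3. step(d,a)  →  {above(a), above(d), above(e), linked(a,a), linked(a,e), linked(c,d), linked(d,a), linked(d,e), linked(e,a), marked(d), ready(a), ready(c), ready(d)}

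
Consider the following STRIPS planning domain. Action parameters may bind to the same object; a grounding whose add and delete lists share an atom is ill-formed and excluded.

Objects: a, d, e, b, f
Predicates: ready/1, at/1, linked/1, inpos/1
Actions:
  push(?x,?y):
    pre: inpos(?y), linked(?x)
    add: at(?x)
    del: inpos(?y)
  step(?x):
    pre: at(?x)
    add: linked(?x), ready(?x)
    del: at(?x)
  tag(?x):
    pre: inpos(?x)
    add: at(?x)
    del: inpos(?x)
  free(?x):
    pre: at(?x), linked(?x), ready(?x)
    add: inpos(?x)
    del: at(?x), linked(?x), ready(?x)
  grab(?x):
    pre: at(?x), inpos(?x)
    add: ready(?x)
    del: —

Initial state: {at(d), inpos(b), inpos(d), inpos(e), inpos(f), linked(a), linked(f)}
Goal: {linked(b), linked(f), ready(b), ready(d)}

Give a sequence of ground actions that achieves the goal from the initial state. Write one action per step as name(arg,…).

step(d); tag(b); step(b)

1. step(d)  →  {inpos(b), inpos(d), inpos(e), inpos(f), linked(a), linked(d), linked(f), ready(d)}
2. tag(b)  →  {at(b), inpos(d), inpos(e), inpos(f), linked(a), linked(d), linked(f), ready(d)}
3. step(b)  →  {inpos(d), inpos(e), inpos(f), linked(a), linked(b), linked(d), linked(f), ready(b), ready(d)}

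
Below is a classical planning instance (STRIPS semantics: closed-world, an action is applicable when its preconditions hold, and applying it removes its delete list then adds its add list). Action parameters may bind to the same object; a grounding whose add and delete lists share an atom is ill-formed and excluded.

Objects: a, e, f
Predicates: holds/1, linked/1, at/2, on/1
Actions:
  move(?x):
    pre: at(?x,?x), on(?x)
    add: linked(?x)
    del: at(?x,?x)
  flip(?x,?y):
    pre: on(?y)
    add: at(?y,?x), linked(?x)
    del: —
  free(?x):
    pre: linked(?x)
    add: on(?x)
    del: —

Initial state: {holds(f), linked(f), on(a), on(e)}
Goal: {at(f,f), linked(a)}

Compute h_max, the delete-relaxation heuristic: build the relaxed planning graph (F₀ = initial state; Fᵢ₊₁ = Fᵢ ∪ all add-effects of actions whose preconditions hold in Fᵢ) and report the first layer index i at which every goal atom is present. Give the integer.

2

F0 = init (4 atoms)
F1 = F0 ∪ {at(a,a), at(a,e), at(a,f), at(e,a), at(e,e), at(e,f), linked(a), linked(e), on(f)}  (13 atoms)
F2 = F1 ∪ {at(f,a), at(f,e), at(f,f)}  (16 atoms)
goal ⊆ F2  ⇒  h_max = 2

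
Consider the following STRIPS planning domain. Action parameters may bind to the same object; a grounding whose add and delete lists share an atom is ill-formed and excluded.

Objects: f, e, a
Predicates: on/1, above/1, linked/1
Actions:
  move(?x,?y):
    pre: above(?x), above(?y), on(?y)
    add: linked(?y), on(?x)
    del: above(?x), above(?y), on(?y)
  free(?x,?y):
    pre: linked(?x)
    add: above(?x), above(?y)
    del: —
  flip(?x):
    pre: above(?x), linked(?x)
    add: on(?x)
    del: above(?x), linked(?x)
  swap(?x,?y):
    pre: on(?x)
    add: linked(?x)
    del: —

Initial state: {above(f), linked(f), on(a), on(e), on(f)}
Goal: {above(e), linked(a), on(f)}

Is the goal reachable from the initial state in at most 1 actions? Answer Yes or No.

1. free(f,e)  →  {above(e), above(f), linked(f), on(a), on(e), on(f)}
2. swap(a,f)  →  {above(e), above(f), linked(a), linked(f), on(a), on(e), on(f)}
optimal plan length = 2; 2 > 1

No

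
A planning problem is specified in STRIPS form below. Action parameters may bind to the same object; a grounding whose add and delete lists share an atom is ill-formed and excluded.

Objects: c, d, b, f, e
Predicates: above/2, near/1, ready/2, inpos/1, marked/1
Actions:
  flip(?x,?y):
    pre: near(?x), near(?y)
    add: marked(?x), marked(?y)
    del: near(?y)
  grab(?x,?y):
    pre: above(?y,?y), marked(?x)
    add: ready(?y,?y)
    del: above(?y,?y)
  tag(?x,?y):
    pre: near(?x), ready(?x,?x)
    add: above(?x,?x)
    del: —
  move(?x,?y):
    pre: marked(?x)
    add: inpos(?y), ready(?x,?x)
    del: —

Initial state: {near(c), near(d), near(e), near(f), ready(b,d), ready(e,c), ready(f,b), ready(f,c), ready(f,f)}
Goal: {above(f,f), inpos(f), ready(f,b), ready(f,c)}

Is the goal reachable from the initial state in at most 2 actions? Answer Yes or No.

1. flip(c,c)  →  {marked(c), near(d), near(e), near(f), ready(b,d), ready(e,c), ready(f,b), ready(f,c), ready(f,f)}
2. tag(f,c)  →  {above(f,f), marked(c), near(d), near(e), near(f), ready(b,d), ready(e,c), ready(f,b), ready(f,c), ready(f,f)}
3. move(c,f)  →  {above(f,f), inpos(f), marked(c), near(d), near(e), near(f), ready(b,d), ready(c,c), ready(e,c), ready(f,b), ready(f,c), ready(f,f)}
optimal plan length = 3; 3 > 2

No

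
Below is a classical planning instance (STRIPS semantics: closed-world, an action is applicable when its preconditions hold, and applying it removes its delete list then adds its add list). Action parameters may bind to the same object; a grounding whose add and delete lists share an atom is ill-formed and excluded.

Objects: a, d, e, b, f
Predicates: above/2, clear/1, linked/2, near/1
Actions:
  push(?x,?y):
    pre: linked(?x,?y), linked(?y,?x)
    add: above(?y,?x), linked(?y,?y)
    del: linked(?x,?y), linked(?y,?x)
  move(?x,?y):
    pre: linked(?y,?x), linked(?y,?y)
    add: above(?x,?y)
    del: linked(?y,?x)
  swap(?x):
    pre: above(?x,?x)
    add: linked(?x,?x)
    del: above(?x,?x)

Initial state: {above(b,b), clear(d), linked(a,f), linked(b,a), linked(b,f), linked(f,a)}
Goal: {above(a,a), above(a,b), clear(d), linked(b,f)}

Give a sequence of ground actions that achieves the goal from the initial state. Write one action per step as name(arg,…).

1. push(f,a)  →  {above(a,f), above(b,b), clear(d), linked(a,a), linked(b,a), linked(b,f)}
2. move(a,a)  →  {above(a,a), above(a,f), above(b,b), clear(d), linked(b,a), linked(b,f)}
3. swap(b)  →  {above(a,a), above(a,f), clear(d), linked(b,a), linked(b,b), linked(b,f)}
4. move(a,b)  →  {above(a,a), above(a,b), above(a,f), clear(d), linked(b,b), linked(b,f)}

push(f,a); move(a,a); swap(b); move(a,b)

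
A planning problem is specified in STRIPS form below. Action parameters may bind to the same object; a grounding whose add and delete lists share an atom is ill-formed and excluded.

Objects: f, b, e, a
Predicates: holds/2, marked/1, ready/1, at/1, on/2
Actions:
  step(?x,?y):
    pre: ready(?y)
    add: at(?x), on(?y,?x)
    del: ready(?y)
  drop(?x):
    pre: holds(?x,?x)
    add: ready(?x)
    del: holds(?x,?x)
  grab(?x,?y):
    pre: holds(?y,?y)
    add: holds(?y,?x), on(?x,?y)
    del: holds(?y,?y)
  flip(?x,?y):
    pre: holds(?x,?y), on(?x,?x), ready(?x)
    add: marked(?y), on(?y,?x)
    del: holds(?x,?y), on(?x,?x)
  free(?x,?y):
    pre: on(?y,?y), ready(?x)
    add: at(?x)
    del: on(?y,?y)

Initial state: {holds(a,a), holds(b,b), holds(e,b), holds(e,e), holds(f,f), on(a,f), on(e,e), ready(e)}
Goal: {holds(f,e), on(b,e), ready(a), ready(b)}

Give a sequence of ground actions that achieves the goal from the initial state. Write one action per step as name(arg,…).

drop(b); drop(a); grab(b,e); grab(e,f)

1. drop(b)  →  {holds(a,a), holds(e,b), holds(e,e), holds(f,f), on(a,f), on(e,e), ready(b), ready(e)}
2. drop(a)  →  {holds(e,b), holds(e,e), holds(f,f), on(a,f), on(e,e), ready(a), ready(b), ready(e)}
3. grab(b,e)  →  {holds(e,b), holds(f,f), on(a,f), on(b,e), on(e,e), ready(a), ready(b), ready(e)}
4. grab(e,f)  →  {holds(e,b), holds(f,e), on(a,f), on(b,e), on(e,e), on(e,f), ready(a), ready(b), ready(e)}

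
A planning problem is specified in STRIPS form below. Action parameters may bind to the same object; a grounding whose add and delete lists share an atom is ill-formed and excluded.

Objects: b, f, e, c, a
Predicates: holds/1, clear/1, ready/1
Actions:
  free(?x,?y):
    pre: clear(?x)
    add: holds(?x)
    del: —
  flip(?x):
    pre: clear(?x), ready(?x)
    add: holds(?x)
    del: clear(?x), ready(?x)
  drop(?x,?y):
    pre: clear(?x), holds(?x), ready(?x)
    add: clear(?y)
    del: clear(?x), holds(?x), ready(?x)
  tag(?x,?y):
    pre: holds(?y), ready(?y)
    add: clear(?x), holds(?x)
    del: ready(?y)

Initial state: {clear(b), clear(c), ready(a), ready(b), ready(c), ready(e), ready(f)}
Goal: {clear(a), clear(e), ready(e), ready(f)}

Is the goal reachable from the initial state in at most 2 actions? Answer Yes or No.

1. free(b,b)  →  {clear(b), clear(c), holds(b), ready(a), ready(b), ready(c), ready(e), ready(f)}
2. tag(a,b)  →  {clear(a), clear(b), clear(c), holds(a), holds(b), ready(a), ready(c), ready(e), ready(f)}
3. tag(e,a)  →  {clear(a), clear(b), clear(c), clear(e), holds(a), holds(b), holds(e), ready(c), ready(e), ready(f)}
optimal plan length = 3; 3 > 2

No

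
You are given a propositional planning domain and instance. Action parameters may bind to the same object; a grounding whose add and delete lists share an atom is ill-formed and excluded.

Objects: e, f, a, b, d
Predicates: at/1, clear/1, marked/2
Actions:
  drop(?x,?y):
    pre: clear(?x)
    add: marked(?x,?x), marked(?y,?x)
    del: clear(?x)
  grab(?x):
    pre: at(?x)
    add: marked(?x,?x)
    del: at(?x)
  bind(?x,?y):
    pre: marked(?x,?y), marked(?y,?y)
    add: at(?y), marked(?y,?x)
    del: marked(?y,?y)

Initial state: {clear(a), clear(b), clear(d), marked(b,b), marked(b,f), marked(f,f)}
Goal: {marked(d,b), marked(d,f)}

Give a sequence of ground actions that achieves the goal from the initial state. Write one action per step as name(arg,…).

1. drop(b,d)  →  {clear(a), clear(d), marked(b,b), marked(b,f), marked(d,b), marked(f,f)}
2. drop(d,f)  →  {clear(a), marked(b,b), marked(b,f), marked(d,b), marked(d,d), marked(f,d), marked(f,f)}
3. bind(f,d)  →  {at(d), clear(a), marked(b,b), marked(b,f), marked(d,b), marked(d,f), marked(f,d), marked(f,f)}

drop(b,d); drop(d,f); bind(f,d)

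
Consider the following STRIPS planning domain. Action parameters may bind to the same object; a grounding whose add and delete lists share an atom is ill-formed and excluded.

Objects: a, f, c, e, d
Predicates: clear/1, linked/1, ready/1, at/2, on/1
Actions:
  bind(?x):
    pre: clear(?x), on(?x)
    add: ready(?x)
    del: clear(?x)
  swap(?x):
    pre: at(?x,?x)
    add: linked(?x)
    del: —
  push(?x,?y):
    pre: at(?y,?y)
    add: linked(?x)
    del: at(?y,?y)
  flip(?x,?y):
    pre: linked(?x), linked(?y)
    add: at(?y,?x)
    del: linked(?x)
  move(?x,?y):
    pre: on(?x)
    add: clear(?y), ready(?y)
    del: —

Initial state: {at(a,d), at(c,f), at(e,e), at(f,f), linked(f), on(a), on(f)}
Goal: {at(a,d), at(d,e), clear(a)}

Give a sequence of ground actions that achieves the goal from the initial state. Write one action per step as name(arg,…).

swap(e); push(d,f); flip(e,d); move(a,a)

1. swap(e)  →  {at(a,d), at(c,f), at(e,e), at(f,f), linked(e), linked(f), on(a), on(f)}
2. push(d,f)  →  {at(a,d), at(c,f), at(e,e), linked(d), linked(e), linked(f), on(a), on(f)}
3. flip(e,d)  →  {at(a,d), at(c,f), at(d,e), at(e,e), linked(d), linked(f), on(a), on(f)}
4. move(a,a)  →  {at(a,d), at(c,f), at(d,e), at(e,e), clear(a), linked(d), linked(f), on(a), on(f), ready(a)}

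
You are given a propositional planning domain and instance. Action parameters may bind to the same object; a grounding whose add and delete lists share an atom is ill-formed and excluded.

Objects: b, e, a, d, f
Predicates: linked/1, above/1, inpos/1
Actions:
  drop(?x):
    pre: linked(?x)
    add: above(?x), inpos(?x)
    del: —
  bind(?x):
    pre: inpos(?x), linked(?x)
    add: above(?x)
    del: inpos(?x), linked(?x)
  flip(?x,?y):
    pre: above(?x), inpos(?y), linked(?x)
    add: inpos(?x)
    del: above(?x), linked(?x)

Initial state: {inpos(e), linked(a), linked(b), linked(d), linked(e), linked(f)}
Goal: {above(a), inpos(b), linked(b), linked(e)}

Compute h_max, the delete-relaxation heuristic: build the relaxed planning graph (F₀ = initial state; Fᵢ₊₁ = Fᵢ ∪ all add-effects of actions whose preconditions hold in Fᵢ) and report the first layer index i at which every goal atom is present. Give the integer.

F0 = init (6 atoms)
F1 = F0 ∪ {above(a), above(b), above(d), above(e), above(f), inpos(a), inpos(b), inpos(d), inpos(f)}  (15 atoms)
goal ⊆ F1  ⇒  h_max = 1

1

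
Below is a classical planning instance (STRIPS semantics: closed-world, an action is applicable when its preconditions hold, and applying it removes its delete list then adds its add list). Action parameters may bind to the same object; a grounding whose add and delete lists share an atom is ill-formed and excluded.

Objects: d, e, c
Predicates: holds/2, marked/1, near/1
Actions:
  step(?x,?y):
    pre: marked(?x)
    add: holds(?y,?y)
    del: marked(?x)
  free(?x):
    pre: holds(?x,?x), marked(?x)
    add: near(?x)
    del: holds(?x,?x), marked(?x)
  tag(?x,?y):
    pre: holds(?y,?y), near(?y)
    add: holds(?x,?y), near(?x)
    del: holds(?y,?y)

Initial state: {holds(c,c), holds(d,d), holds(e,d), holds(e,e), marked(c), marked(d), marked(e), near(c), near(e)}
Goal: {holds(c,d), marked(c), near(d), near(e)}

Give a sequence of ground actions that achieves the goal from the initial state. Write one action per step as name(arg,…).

tag(d,e); tag(c,d)

1. tag(d,e)  →  {holds(c,c), holds(d,d), holds(d,e), holds(e,d), marked(c), marked(d), marked(e), near(c), near(d), near(e)}
2. tag(c,d)  →  {holds(c,c), holds(c,d), holds(d,e), holds(e,d), marked(c), marked(d), marked(e), near(c), near(d), near(e)}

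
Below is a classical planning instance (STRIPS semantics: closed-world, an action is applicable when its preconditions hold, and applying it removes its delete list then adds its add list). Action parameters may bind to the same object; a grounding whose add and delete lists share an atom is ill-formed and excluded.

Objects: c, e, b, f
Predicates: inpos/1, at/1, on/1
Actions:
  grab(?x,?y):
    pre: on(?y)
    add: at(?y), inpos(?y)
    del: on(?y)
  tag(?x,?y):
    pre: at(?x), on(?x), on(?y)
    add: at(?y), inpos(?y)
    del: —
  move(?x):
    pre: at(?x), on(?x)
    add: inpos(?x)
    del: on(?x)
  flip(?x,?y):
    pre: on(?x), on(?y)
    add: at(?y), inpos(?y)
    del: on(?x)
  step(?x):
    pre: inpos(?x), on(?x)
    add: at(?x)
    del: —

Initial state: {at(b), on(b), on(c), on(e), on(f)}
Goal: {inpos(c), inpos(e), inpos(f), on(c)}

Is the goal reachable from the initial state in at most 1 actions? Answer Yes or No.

1. grab(c,e)  →  {at(b), at(e), inpos(e), on(b), on(c), on(f)}
2. grab(c,f)  →  {at(b), at(e), at(f), inpos(e), inpos(f), on(b), on(c)}
3. tag(b,c)  →  {at(b), at(c), at(e), at(f), inpos(c), inpos(e), inpos(f), on(b), on(c)}
optimal plan length = 3; 3 > 1

No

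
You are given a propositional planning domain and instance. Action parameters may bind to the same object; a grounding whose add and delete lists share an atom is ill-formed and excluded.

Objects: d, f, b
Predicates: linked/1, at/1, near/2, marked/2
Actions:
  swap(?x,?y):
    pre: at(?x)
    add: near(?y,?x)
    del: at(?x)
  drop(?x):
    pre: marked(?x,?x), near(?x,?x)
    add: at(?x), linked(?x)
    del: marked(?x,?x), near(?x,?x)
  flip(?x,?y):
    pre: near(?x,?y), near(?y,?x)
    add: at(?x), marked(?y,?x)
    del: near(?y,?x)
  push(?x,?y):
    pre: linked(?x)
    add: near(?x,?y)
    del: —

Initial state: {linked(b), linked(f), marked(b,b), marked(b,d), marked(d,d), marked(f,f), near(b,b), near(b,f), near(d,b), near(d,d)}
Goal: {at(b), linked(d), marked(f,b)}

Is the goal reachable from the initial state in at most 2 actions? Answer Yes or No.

1. drop(d)  →  {at(d), linked(b), linked(d), linked(f), marked(b,b), marked(b,d), marked(f,f), near(b,b), near(b,f), near(d,b)}
2. push(f,b)  →  {at(d), linked(b), linked(d), linked(f), marked(b,b), marked(b,d), marked(f,f), near(b,b), near(b,f), near(d,b), near(f,b)}
3. flip(b,f)  →  {at(b), at(d), linked(b), linked(d), linked(f), marked(b,b), marked(b,d), marked(f,b), marked(f,f), near(b,b), near(b,f), near(d,b)}
optimal plan length = 3; 3 > 2

No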